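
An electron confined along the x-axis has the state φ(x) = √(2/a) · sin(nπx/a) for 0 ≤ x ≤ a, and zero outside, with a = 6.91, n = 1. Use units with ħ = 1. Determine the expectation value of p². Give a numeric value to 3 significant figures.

p² φ = −ħ² d²φ/dx²; ⟨p²⟩ = −ħ² ∫ φ*·φ'' dx.
d/dx sin(nπx/a) = (nπ/a)·cos(nπx/a) and d²/dx² sin(nπx/a) = −(nπ/a)²·sin(nπx/a); on 0 ≤ x ≤ a, ∫sin²(nπx/a) dx = a/2 and ∫sin(nπx/a)·cos(nπx/a) dx = 0.
⟨p²⟩ = 0.20670.

0.207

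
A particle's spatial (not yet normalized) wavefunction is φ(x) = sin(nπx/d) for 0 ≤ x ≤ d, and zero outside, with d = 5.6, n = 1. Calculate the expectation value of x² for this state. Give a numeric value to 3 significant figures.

⟨x²⟩ = ∫ x²·|φ|² dx / ∫|φ|² dx (integrals over the domain).
With sin²θ = (1 − cos2θ)/2 on 0 ≤ x ≤ d: ∫sin²(nπx/d) dx = d/2, ∫x·sin²(nπx/d) dx = d²/4, ∫x²·sin²(nπx/d) dx = d³·(1/6 − 1/(4n²π²)); higher powers xᵏ the same way, integrating xᵏ·cos(2nπx/d) by parts.
State is unnormalized: ∫|φ|² dx = 2.8000, and ∫φ*·x²·φ dx = 24.821, so ⟨x²⟩ = 24.821 / 2.8000.
⟨x²⟩ = 8.8646.

8.86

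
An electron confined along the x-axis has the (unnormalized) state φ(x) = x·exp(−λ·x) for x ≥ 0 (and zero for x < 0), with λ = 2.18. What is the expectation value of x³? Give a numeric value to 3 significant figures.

⟨x³⟩ = ∫ x³·|φ|² dx / ∫|φ|² dx (integrals over the domain).
Every integrand reduces to terms xʲ·e^(−2λx) on [0, ∞); use ∫₀^∞ xʲ·e^(−2λx) dx = j!/(2λ)^(j+1).
State is unnormalized: ∫|φ|² dx = 0.024131, and ∫φ*·x³·φ dx = 0.017469, so ⟨x³⟩ = 0.017469 / 0.024131.
⟨x³⟩ = 0.72392.

0.724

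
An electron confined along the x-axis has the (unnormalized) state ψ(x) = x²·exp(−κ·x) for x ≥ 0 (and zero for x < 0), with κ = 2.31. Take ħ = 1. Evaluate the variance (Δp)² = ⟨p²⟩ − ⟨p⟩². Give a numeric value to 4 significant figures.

1.779

Compute ⟨p⟩ and ⟨p²⟩ separately; (Δp)² = ⟨p²⟩ − ⟨p⟩².
Differentiate x²·exp(−κ·x) with the product rule; every integrand then reduces to terms xʲ·e^(−2κx) on [0, ∞), with ∫₀^∞ xʲ·e^(−2κx) dx = j!/(2κ)^(j+1).
Normalization: ∫|ψ|² dx = 0.011403.
⟨p⟩ = 0.0000 and ⟨p²⟩ = 1.7787.
(Δp)² = 1.7787 − (0.0000)² = 1.7787.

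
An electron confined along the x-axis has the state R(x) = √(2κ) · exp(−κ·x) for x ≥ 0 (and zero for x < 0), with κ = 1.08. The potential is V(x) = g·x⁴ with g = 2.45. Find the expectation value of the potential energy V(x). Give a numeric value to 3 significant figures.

2.70

⟨V⟩ = ∫ V(x)·|R|² dx.
Every integrand reduces to terms xʲ·e^(−2κx) on [0, ∞); use ∫₀^∞ xʲ·e^(−2κx) dx = j!/(2κ)^(j+1).
⟨V⟩ = 2.7012.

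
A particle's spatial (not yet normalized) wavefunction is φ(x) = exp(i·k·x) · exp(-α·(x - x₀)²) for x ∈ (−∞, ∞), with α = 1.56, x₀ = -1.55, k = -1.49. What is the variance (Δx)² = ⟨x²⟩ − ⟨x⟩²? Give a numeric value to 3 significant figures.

Compute ⟨x⟩ and ⟨x²⟩ separately, then (Δx)² = ⟨x²⟩ − ⟨x⟩².
Gaussian moments (u = x − x₀): ∫u^(2j)·e^(−2αu²) du = (2j−1)!!/(4α)^j · √(π/(2α)), odd powers integrate to 0; here √(π/(2α)) = 1.0035.
Normalization: ∫|φ|² dx = 1.0035.
⟨x⟩ = -1.5500 and ⟨x²⟩ = 2.5628.
(Δx)² = 2.5628 − (-1.5500)² = 0.16026.

0.160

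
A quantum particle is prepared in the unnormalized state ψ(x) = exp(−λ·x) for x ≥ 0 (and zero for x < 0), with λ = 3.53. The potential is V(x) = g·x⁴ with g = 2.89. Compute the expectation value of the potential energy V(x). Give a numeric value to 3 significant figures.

0.0279

⟨V⟩ = ∫ V(x)·|ψ|² dx / ∫|ψ|² dx.
Every integrand reduces to terms xʲ·e^(−2λx) on [0, ∞); use ∫₀^∞ xʲ·e^(−2λx) dx = j!/(2λ)^(j+1).
State is unnormalized: ∫|ψ|² dx = 0.14164, and ∫ψ*·V(x)·ψ dx = 0.0039544, so ⟨V⟩ = 0.0039544 / 0.14164.
⟨V⟩ = 0.027918.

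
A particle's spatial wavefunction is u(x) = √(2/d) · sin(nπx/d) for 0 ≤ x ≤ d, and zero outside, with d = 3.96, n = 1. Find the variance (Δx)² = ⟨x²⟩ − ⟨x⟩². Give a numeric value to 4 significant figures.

Compute ⟨x⟩ and ⟨x²⟩ separately, then (Δx)² = ⟨x²⟩ − ⟨x⟩².
With sin²θ = (1 − cos2θ)/2 on 0 ≤ x ≤ d: ∫sin²(nπx/d) dx = d/2, ∫x·sin²(nπx/d) dx = d²/4, ∫x²·sin²(nπx/d) dx = d³·(1/6 − 1/(4n²π²)); higher powers xᵏ the same way, integrating xᵏ·cos(2nπx/d) by parts.
⟨x⟩ = 1.9800 and ⟨x²⟩ = 4.4328.
(Δx)² = 4.4328 − (1.9800)² = 0.51236.

0.5124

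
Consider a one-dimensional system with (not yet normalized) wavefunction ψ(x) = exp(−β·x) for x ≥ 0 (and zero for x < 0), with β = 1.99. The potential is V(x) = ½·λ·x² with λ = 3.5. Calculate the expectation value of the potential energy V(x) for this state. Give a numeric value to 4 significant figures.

⟨V⟩ = ∫ V(x)·|ψ|² dx / ∫|ψ|² dx.
Every integrand reduces to terms xʲ·e^(−2βx) on [0, ∞); use ∫₀^∞ xʲ·e^(−2βx) dx = j!/(2β)^(j+1).
State is unnormalized: ∫|ψ|² dx = 0.25126, and ∫ψ*·V(x)·ψ dx = 0.055516, so ⟨V⟩ = 0.055516 / 0.25126.
⟨V⟩ = 0.22095.

0.2210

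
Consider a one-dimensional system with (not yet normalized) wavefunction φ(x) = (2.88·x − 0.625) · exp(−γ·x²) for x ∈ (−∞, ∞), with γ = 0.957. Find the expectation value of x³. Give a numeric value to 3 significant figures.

-0.288

⟨x³⟩ = ∫ x³·|φ|² dx / ∫|φ|² dx (integrals over the domain).
Expand each integrand as polynomial × e^(−2γx²) and use ∫x^(2j)·e^(−2γx²) dx = (2j−1)!!/(4γ)^j · √(π/(2γ)), odd powers → 0; here √(π/(2γ)) = 1.2812.
State is unnormalized: ∫|φ|² dx = 3.2764, and ∫φ*·x³·φ dx = -0.94424, so ⟨x³⟩ = -0.94424 / 3.2764.
⟨x³⟩ = -0.28819.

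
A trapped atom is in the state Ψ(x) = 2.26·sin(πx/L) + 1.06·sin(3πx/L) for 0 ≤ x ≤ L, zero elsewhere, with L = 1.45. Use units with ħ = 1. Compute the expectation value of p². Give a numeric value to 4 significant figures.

11.47

p² Ψ = −ħ² d²Ψ/dx²; ⟨p²⟩ = −ħ² ∫ Ψ*·Ψ'' dx / ∫|Ψ|² dx.
d²/dx² sin(jπx/L) = −(jπ/L)²·sin(jπx/L); on 0 ≤ x ≤ L, ∫sin²(jπx/L) dx = L/2 and ∫sin(jπx/L)·sin(lπx/L) dx = 0 for j ≠ l, so only diagonal terms survive in ∫|Ψ|² and ∫Ψ·Ψ″; ∫Ψ·Ψ′ dx = [Ψ²/2] between the walls = 0.
State is unnormalized: ∫|Ψ|² dx = 4.5176, and ∫Ψ*·(−ħ² Ψ'') dx = 51.798, so ⟨p²⟩ = 51.798 / 4.5176.
⟨p²⟩ = 11.466.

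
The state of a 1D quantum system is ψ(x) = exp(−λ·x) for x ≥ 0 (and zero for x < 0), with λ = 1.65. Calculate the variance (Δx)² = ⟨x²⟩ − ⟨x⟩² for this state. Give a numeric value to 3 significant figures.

0.0918

Compute ⟨x⟩ and ⟨x²⟩ separately, then (Δx)² = ⟨x²⟩ − ⟨x⟩².
Every integrand reduces to terms xʲ·e^(−2λx) on [0, ∞); use ∫₀^∞ xʲ·e^(−2λx) dx = j!/(2λ)^(j+1).
Normalization: ∫|ψ|² dx = 0.30303.
⟨x⟩ = 0.30303 and ⟨x²⟩ = 0.18365.
(Δx)² = 0.18365 − (0.30303)² = 0.091827.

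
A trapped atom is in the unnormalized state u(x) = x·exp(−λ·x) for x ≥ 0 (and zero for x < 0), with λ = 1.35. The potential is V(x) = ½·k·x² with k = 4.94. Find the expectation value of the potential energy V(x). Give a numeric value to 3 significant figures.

4.07

⟨V⟩ = ∫ V(x)·|u|² dx / ∫|u|² dx.
Every integrand reduces to terms xʲ·e^(−2λx) on [0, ∞); use ∫₀^∞ xʲ·e^(−2λx) dx = j!/(2λ)^(j+1).
State is unnormalized: ∫|u|² dx = 0.10161, and ∫u*·V(x)·u dx = 0.41313, so ⟨V⟩ = 0.41313 / 0.10161.
⟨V⟩ = 4.0658.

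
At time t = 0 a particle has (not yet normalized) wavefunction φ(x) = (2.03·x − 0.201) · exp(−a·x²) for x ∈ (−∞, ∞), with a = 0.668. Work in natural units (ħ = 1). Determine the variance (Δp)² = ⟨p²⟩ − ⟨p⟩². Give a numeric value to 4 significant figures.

Compute ⟨p⟩ and ⟨p²⟩ separately; (Δp)² = ⟨p²⟩ − ⟨p⟩².
Expand each integrand as polynomial × e^(−2ax²) and use ∫x^(2j)·e^(−2ax²) dx = (2j−1)!!/(4a)^j · √(π/(2a)), odd powers → 0; here √(π/(2a)) = 1.5335. Differentiate with the product rule, d/dx e^(−ax²) = −2ax·e^(−ax²).
Normalization: ∫|φ|² dx = 2.4269.
⟨p⟩ = 0.0000 and ⟨p²⟩ = 1.9699.
(Δp)² = 1.9699 − (0.0000)² = 1.9699.

1.970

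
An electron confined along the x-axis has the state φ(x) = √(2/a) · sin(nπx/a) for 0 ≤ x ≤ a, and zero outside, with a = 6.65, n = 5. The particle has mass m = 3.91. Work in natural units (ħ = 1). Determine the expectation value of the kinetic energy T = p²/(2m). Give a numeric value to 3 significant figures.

0.713

T = −(ħ²/2m) d²/dx², so ⟨T⟩ = −(ħ²/2m) ∫ φ*·φ'' dx; with m = 3.91.
d/dx sin(nπx/a) = (nπ/a)·cos(nπx/a) and d²/dx² sin(nπx/a) = −(nπ/a)²·sin(nπx/a); on 0 ≤ x ≤ a, ∫sin²(nπx/a) dx = a/2 and ∫sin(nπx/a)·cos(nπx/a) dx = 0.
⟨T⟩ = 0.71349.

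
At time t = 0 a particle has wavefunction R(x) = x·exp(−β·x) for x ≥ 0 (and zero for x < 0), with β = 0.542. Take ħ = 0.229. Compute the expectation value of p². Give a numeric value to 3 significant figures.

0.0154

p² R = −ħ² d²R/dx²; ⟨p²⟩ = −ħ² ∫ R*·R'' dx / ∫|R|² dx.
Differentiate x·exp(−β·x) with the product rule; every integrand then reduces to terms xʲ·e^(−2βx) on [0, ∞), with ∫₀^∞ xʲ·e^(−2βx) dx = j!/(2β)^(j+1).
State is unnormalized: ∫|R|² dx = 1.5702, and ∫R*·(−ħ² R'') dx = 0.024189, so ⟨p²⟩ = 0.024189 / 1.5702.
⟨p²⟩ = 0.015405.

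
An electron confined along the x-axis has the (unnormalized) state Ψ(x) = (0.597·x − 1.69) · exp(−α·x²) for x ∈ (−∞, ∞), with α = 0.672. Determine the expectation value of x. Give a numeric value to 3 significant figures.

⟨x⟩ = ∫ x·|Ψ|² dx / ∫|Ψ|² dx (integrals over the domain).
Expand each integrand as polynomial × e^(−2αx²) and use ∫x^(2j)·e^(−2αx²) dx = (2j−1)!!/(4α)^j · √(π/(2α)), odd powers → 0; here √(π/(2α)) = 1.5289.
State is unnormalized: ∫|Ψ|² dx = 4.5694, and ∫Ψ*·x·Ψ dx = -1.1477, so ⟨x⟩ = -1.1477 / 4.5694.
⟨x⟩ = -0.25118.

-0.251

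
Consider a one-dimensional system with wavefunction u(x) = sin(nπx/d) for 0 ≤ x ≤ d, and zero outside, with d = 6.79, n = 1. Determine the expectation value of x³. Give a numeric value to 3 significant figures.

54.5

⟨x³⟩ = ∫ x³·|u|² dx / ∫|u|² dx (integrals over the domain).
With sin²θ = (1 − cos2θ)/2 on 0 ≤ x ≤ d: ∫sin²(nπx/d) dx = d/2, ∫x·sin²(nπx/d) dx = d²/4, ∫x²·sin²(nπx/d) dx = d³·(1/6 − 1/(4n²π²)); higher powers xᵏ the same way, integrating xᵏ·cos(2nπx/d) by parts.
State is unnormalized: ∫|u|² dx = 3.3950, and ∫u*·x³·u dx = 184.94, so ⟨x³⟩ = 184.94 / 3.3950.
⟨x³⟩ = 54.473.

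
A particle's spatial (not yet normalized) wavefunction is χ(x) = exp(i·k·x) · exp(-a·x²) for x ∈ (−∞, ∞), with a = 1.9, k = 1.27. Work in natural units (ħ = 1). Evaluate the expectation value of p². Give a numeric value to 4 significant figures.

3.513

p² χ = −ħ² d²χ/dx²; ⟨p²⟩ = −ħ² ∫ χ*·χ'' dx / ∫|χ|² dx.
Gaussian moments: ∫x^(2j)·e^(−2ax²) dx = (2j−1)!!/(4a)^j · √(π/(2a)), odd powers integrate to 0; here √(π/(2a)) = 0.90925. Derivatives: χ′ = (ik − 2ax)·χ, χ″ = ((ik − 2ax)² − 2a)·χ; the odd-in-x pieces drop out.
State is unnormalized: ∫|χ|² dx = 0.90925, and ∫χ*·(−ħ² χ'') dx = 3.1941, so ⟨p²⟩ = 3.1941 / 0.90925.
⟨p²⟩ = 3.5129.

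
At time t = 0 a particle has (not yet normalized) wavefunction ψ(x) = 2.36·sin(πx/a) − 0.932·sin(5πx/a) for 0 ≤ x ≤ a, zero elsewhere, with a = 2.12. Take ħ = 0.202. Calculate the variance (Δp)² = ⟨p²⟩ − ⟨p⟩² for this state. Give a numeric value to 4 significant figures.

0.3797

Compute ⟨p⟩ and ⟨p²⟩ separately; (Δp)² = ⟨p²⟩ − ⟨p⟩².
d²/dx² sin(jπx/a) = −(jπ/a)²·sin(jπx/a); on 0 ≤ x ≤ a, ∫sin²(jπx/a) dx = a/2 and ∫sin(jπx/a)·sin(lπx/a) dx = 0 for j ≠ l, so only diagonal terms survive in ∫|ψ|² and ∫ψ·ψ″; ∫ψ·ψ′ dx = [ψ²/2] between the walls = 0.
Normalization: ∫|ψ|² dx = 6.8245.
⟨p⟩ = 0.0000 and ⟨p²⟩ = 0.37974.
(Δp)² = 0.37974 − (0.0000)² = 0.37974.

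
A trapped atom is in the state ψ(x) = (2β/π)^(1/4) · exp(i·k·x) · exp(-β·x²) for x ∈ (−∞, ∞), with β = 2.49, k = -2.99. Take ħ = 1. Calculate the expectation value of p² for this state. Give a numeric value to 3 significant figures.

p² ψ = −ħ² d²ψ/dx²; ⟨p²⟩ = −ħ² ∫ ψ*·ψ'' dx.
Gaussian moments: ∫x^(2j)·e^(−2βx²) dx = (2j−1)!!/(4β)^j · √(π/(2β)), odd powers integrate to 0; here √(π/(2β)) = 0.79426. Derivatives: ψ′ = (ik − 2βx)·ψ, ψ″ = ((ik − 2βx)² − 2β)·ψ; the odd-in-x pieces drop out.
⟨p²⟩ = 11.430.

11.4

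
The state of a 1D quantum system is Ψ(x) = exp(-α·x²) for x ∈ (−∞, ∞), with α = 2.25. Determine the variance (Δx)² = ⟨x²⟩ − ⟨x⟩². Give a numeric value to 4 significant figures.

Compute ⟨x⟩ and ⟨x²⟩ separately, then (Δx)² = ⟨x²⟩ − ⟨x⟩².
Gaussian moments: ∫x^(2j)·e^(−2αx²) dx = (2j−1)!!/(4α)^j · √(π/(2α)), odd powers integrate to 0; here √(π/(2α)) = 0.83554.
Normalization: ∫|Ψ|² dx = 0.83554.
⟨x⟩ = 0.0000 and ⟨x²⟩ = 0.11111.
(Δx)² = 0.11111 − (0.0000)² = 0.11111.

0.1111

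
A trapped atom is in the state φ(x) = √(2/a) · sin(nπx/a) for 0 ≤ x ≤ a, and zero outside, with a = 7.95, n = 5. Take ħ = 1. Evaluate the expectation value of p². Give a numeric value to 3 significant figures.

3.90

p² φ = −ħ² d²φ/dx²; ⟨p²⟩ = −ħ² ∫ φ*·φ'' dx.
d/dx sin(nπx/a) = (nπ/a)·cos(nπx/a) and d²/dx² sin(nπx/a) = −(nπ/a)²·sin(nπx/a); on 0 ≤ x ≤ a, ∫sin²(nπx/a) dx = a/2 and ∫sin(nπx/a)·cos(nπx/a) dx = 0.
⟨p²⟩ = 3.9040.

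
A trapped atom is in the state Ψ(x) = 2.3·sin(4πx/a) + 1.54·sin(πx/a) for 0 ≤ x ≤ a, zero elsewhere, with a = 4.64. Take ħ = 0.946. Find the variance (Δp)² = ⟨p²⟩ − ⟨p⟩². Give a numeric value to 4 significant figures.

Compute ⟨p⟩ and ⟨p²⟩ separately; (Δp)² = ⟨p²⟩ − ⟨p⟩².
d²/dx² sin(jπx/a) = −(jπ/a)²·sin(jπx/a); on 0 ≤ x ≤ a, ∫sin²(jπx/a) dx = a/2 and ∫sin(jπx/a)·sin(lπx/a) dx = 0 for j ≠ l, so only diagonal terms survive in ∫|Ψ|² and ∫Ψ·Ψ″; ∫Ψ·Ψ′ dx = [Ψ²/2] between the walls = 0.
Normalization: ∫|Ψ|² dx = 17.775.
⟨p⟩ = 0.0000 and ⟨p²⟩ = 4.6591.
(Δp)² = 4.6591 − (0.0000)² = 4.6591.

4.659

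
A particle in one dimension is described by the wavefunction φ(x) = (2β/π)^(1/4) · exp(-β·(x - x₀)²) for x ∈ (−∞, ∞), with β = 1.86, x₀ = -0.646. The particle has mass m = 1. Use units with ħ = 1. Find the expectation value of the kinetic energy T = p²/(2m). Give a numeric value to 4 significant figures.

0.9300

T = −(ħ²/2m) d²/dx², so ⟨T⟩ = −(ħ²/2m) ∫ φ*·φ'' dx; with m = 1.
Gaussian moments (u = x − x₀): ∫u^(2j)·e^(−2βu²) du = (2j−1)!!/(4β)^j · √(π/(2β)), odd powers integrate to 0; here √(π/(2β)) = 0.91897. Derivatives: d/dx e^(−βu²) = −2βu·e^(−βu²), d²/dx² e^(−βu²) = (4β²u² − 2β)·e^(−βu²).
⟨T⟩ = 0.93000.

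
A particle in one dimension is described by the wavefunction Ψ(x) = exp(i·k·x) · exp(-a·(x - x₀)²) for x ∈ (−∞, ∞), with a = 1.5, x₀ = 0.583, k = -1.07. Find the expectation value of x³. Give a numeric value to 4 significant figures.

0.4897

⟨x³⟩ = ∫ x³·|Ψ|² dx / ∫|Ψ|² dx (integrals over the domain).
Gaussian moments (u = x − x₀): ∫u^(2j)·e^(−2au²) du = (2j−1)!!/(4a)^j · √(π/(2a)), odd powers integrate to 0; here √(π/(2a)) = 1.0233.
State is unnormalized: ∫|Ψ|² dx = 1.0233, and ∫Ψ*·x³·Ψ dx = 0.50108, so ⟨x³⟩ = 0.50108 / 1.0233.
⟨x³⟩ = 0.48966.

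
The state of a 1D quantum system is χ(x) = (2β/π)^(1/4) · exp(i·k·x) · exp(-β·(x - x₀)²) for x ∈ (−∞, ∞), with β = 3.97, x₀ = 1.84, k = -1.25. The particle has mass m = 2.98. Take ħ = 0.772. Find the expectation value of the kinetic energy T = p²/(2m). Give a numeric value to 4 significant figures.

T = −(ħ²/2m) d²/dx², so ⟨T⟩ = −(ħ²/2m) ∫ χ*·χ'' dx; with m = 2.98.
Gaussian moments (u = x − x₀): ∫u^(2j)·e^(−2βu²) du = (2j−1)!!/(4β)^j · √(π/(2β)), odd powers integrate to 0; here √(π/(2β)) = 0.62902. Derivatives: χ′ = (ik − 2βu)·χ, χ″ = ((ik − 2βu)² − 2β)·χ; the odd-in-u pieces drop out.
⟨T⟩ = 0.55324.

0.5532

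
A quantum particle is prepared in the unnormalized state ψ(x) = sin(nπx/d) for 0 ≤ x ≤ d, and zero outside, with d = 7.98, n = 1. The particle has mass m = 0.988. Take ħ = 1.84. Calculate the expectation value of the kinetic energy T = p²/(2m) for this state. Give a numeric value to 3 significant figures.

T = −(ħ²/2m) d²/dx², so ⟨T⟩ = −(ħ²/2m) ∫ ψ*·ψ'' dx / ∫|ψ|² dx; with m = 0.988.
d/dx sin(nπx/d) = (nπ/d)·cos(nπx/d) and d²/dx² sin(nπx/d) = −(nπ/d)²·sin(nπx/d); on 0 ≤ x ≤ d, ∫sin²(nπx/d) dx = d/2 and ∫sin(nπx/d)·cos(nπx/d) dx = 0.
State is unnormalized: ∫|ψ|² dx = 3.9900, and ∫ψ*·(−ħ²/2m · ψ'') dx = 1.0595, so ⟨T⟩ = 1.0595 / 3.9900.
⟨T⟩ = 0.26555.

0.266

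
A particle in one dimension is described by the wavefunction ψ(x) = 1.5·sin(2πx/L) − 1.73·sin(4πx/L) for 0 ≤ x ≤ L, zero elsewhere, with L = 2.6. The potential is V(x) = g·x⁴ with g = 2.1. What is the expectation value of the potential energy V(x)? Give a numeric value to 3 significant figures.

⟨V⟩ = ∫ V(x)·|ψ|² dx / ∫|ψ|² dx.
On 0 ≤ x ≤ L (j ≠ l): ∫sin²(jπx/L) dx = L/2, ∫sin(jπx/L)·sin(lπx/L) dx = 0; diagonal moments ∫x·sin²(jπx/L) dx = L²/4, ∫x²·sin²(jπx/L) dx = L³·(1/6 − 1/(4j²π²)); cross terms ∫x·sin(jπx/L)·sin(lπx/L) dx = 0 for j + l even and −4jlL²/(π²(j² − l²)²) for j + l odd, ∫x²·sin(jπx/L)·sin(lπx/L) dx = (−1)^(j+l)·4jlL³/(π²(j² − l²)²); higher powers the same way via product-to-sum and parts.
State is unnormalized: ∫|ψ|² dx = 6.8158, and ∫ψ*·V(x)·ψ dx = 73.167, so ⟨V⟩ = 73.167 / 6.8158.
⟨V⟩ = 10.735.

10.7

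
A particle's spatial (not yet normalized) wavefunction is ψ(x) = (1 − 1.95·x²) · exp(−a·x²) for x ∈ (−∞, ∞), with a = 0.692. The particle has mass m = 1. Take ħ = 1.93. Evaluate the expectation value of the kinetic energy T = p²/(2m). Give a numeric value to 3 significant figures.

T = −(ħ²/2m) d²/dx², so ⟨T⟩ = −(ħ²/2m) ∫ ψ*·ψ'' dx / ∫|ψ|² dx; with m = 1.
Expand each integrand as polynomial × e^(−2ax²) and use ∫x^(2j)·e^(−2ax²) dx = (2j−1)!!/(4a)^j · √(π/(2a)), odd powers → 0; here √(π/(2a)) = 1.5066. Differentiate with the product rule, d/dx e^(−ax²) = −2ax·e^(−ax²).
State is unnormalized: ∫|ψ|² dx = 1.6270, and ∫ψ*·(−ħ²/2m · ψ'') dx = 11.423, so ⟨T⟩ = 11.423 / 1.6270.
⟨T⟩ = 7.0210.

7.02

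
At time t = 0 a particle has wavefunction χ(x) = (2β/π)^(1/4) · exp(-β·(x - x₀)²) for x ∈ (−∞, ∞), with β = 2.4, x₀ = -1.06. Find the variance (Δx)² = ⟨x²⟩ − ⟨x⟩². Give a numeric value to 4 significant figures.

Compute ⟨x⟩ and ⟨x²⟩ separately, then (Δx)² = ⟨x²⟩ − ⟨x⟩².
Gaussian moments (u = x − x₀): ∫u^(2j)·e^(−2βu²) du = (2j−1)!!/(4β)^j · √(π/(2β)), odd powers integrate to 0; here √(π/(2β)) = 0.80901.
⟨x⟩ = -1.0600 and ⟨x²⟩ = 1.2278.
(Δx)² = 1.2278 − (-1.0600)² = 0.10417.

0.1042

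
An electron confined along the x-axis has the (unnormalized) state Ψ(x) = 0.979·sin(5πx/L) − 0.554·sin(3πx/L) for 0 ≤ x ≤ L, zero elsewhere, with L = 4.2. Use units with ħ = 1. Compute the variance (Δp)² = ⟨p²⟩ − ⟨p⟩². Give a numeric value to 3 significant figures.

Compute ⟨p⟩ and ⟨p²⟩ separately; (Δp)² = ⟨p²⟩ − ⟨p⟩².
d²/dx² sin(jπx/L) = −(jπ/L)²·sin(jπx/L); on 0 ≤ x ≤ L, ∫sin²(jπx/L) dx = L/2 and ∫sin(jπx/L)·sin(lπx/L) dx = 0 for j ≠ l, so only diagonal terms survive in ∫|Ψ|² and ∫Ψ·Ψ″; ∫Ψ·Ψ′ dx = [Ψ²/2] between the walls = 0.
Normalization: ∫|Ψ|² dx = 2.6572.
⟨p⟩ = 0.0000 and ⟨p²⟩ = 11.816.
(Δp)² = 11.816 − (0.0000)² = 11.816.

11.8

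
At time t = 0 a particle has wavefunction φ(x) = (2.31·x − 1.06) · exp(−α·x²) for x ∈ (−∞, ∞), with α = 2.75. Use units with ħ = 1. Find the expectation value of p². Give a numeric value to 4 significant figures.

p² φ = −ħ² d²φ/dx²; ⟨p²⟩ = −ħ² ∫ φ*·φ'' dx / ∫|φ|² dx.
Expand each integrand as polynomial × e^(−2αx²) and use ∫x^(2j)·e^(−2αx²) dx = (2j−1)!!/(4α)^j · √(π/(2α)), odd powers → 0; here √(π/(2α)) = 0.75578. Differentiate with the product rule, d/dx e^(−αx²) = −2αx·e^(−αx²).
State is unnormalized: ∫|φ|² dx = 1.2158, and ∫φ*·(−ħ² φ'') dx = 5.3600, so ⟨p²⟩ = 5.3600 / 1.2158.
⟨p²⟩ = 4.4085.

4.409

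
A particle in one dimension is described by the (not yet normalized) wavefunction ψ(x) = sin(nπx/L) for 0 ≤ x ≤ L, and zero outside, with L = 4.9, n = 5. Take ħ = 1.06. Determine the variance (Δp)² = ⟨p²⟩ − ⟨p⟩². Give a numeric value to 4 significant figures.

11.55

Compute ⟨p⟩ and ⟨p²⟩ separately; (Δp)² = ⟨p²⟩ − ⟨p⟩².
d/dx sin(nπx/L) = (nπ/L)·cos(nπx/L) and d²/dx² sin(nπx/L) = −(nπ/L)²·sin(nπx/L); on 0 ≤ x ≤ L, ∫sin²(nπx/L) dx = L/2 and ∫sin(nπx/L)·cos(nπx/L) dx = 0.
Normalization: ∫|ψ|² dx = 2.4500.
⟨p⟩ = 0.0000 and ⟨p²⟩ = 11.547.
(Δp)² = 11.547 − (0.0000)² = 11.547.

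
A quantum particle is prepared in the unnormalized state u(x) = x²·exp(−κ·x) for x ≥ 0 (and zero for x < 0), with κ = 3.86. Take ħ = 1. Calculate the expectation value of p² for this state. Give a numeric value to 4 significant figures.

4.967

p² u = −ħ² d²u/dx²; ⟨p²⟩ = −ħ² ∫ u*·u'' dx / ∫|u|² dx.
Differentiate x²·exp(−κ·x) with the product rule; every integrand then reduces to terms xʲ·e^(−2κx) on [0, ∞), with ∫₀^∞ xʲ·e^(−2κx) dx = j!/(2κ)^(j+1).
State is unnormalized: ∫|u|² dx = 0.00087524, and ∫u*·(−ħ² u'') dx = 0.0043469, so ⟨p²⟩ = 0.0043469 / 0.00087524.
⟨p²⟩ = 4.9665.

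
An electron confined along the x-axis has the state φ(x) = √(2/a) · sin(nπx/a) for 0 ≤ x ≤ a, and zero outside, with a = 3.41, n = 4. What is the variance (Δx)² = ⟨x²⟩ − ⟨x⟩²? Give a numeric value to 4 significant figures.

Compute ⟨x⟩ and ⟨x²⟩ separately, then (Δx)² = ⟨x²⟩ − ⟨x⟩².
With sin²θ = (1 − cos2θ)/2 on 0 ≤ x ≤ a: ∫sin²(nπx/a) dx = a/2, ∫x·sin²(nπx/a) dx = a²/4, ∫x²·sin²(nπx/a) dx = a³·(1/6 − 1/(4n²π²)); higher powers xᵏ the same way, integrating xᵏ·cos(2nπx/a) by parts.
⟨x⟩ = 1.7050 and ⟨x²⟩ = 3.8392.
(Δx)² = 3.8392 − (1.7050)² = 0.93219.

0.9322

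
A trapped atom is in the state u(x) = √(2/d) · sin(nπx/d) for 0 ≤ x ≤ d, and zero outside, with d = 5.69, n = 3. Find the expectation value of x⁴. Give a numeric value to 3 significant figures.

⟨x⁴⟩ = ∫ x⁴·|u|² dx (integrals over the domain).
With sin²θ = (1 − cos2θ)/2 on 0 ≤ x ≤ d: ∫sin²(nπx/d) dx = d/2, ∫x·sin²(nπx/d) dx = d²/4, ∫x²·sin²(nπx/d) dx = d³·(1/6 − 1/(4n²π²)); higher powers xᵏ the same way, integrating xᵏ·cos(2nπx/d) by parts.
⟨x⁴⟩ = 198.04.

198.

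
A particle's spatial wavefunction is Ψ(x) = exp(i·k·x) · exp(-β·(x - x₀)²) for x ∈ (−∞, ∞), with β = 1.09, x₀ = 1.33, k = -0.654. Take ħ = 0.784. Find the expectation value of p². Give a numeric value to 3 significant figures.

p² Ψ = −ħ² d²Ψ/dx²; ⟨p²⟩ = −ħ² ∫ Ψ*·Ψ'' dx / ∫|Ψ|² dx.
Gaussian moments (u = x − x₀): ∫u^(2j)·e^(−2βu²) du = (2j−1)!!/(4β)^j · √(π/(2β)), odd powers integrate to 0; here √(π/(2β)) = 1.2005. Derivatives: Ψ′ = (ik − 2βu)·Ψ, Ψ″ = ((ik − 2βu)² − 2β)·Ψ; the odd-in-u pieces drop out.
State is unnormalized: ∫|Ψ|² dx = 1.2005, and ∫Ψ*·(−ħ² Ψ'') dx = 1.1199, so ⟨p²⟩ = 1.1199 / 1.2005.
⟨p²⟩ = 0.93287.

0.933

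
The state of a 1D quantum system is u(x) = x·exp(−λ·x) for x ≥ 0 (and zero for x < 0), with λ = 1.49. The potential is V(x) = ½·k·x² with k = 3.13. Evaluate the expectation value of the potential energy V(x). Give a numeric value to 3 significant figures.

⟨V⟩ = ∫ V(x)·|u|² dx / ∫|u|² dx.
Every integrand reduces to terms xʲ·e^(−2λx) on [0, ∞); use ∫₀^∞ xʲ·e^(−2λx) dx = j!/(2λ)^(j+1).
State is unnormalized: ∫|u|² dx = 0.075576, and ∫u*·V(x)·u dx = 0.15982, so ⟨V⟩ = 0.15982 / 0.075576.
⟨V⟩ = 2.1148.

2.11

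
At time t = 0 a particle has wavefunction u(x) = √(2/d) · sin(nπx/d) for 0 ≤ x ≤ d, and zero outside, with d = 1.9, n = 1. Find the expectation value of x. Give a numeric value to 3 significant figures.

0.950

⟨x⟩ = ∫ x·|u|² dx (integrals over the domain).
With sin²θ = (1 − cos2θ)/2 on 0 ≤ x ≤ d: ∫sin²(nπx/d) dx = d/2, ∫x·sin²(nπx/d) dx = d²/4, ∫x²·sin²(nπx/d) dx = d³·(1/6 − 1/(4n²π²)); higher powers xᵏ the same way, integrating xᵏ·cos(2nπx/d) by parts.
⟨x⟩ = 0.95000.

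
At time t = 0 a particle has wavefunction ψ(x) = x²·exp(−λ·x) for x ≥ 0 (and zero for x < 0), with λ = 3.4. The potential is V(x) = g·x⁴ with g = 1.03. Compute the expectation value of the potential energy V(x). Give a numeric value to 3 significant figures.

0.809

⟨V⟩ = ∫ V(x)·|ψ|² dx / ∫|ψ|² dx.
Every integrand reduces to terms xʲ·e^(−2λx) on [0, ∞); use ∫₀^∞ xʲ·e^(−2λx) dx = j!/(2λ)^(j+1).
State is unnormalized: ∫|ψ|² dx = 0.0016507, and ∫ψ*·V(x)·ψ dx = 0.0013359, so ⟨V⟩ = 0.0013359 / 0.0016507.
⟨V⟩ = 0.80930.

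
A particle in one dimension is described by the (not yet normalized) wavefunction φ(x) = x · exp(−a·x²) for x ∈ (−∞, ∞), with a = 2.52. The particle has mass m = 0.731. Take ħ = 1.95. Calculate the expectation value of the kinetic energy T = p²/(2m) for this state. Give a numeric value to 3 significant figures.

T = −(ħ²/2m) d²/dx², so ⟨T⟩ = −(ħ²/2m) ∫ φ*·φ'' dx / ∫|φ|² dx; with m = 0.731.
Expand each integrand as polynomial × e^(−2ax²) and use ∫x^(2j)·e^(−2ax²) dx = (2j−1)!!/(4a)^j · √(π/(2a)), odd powers → 0; here √(π/(2a)) = 0.78951. Differentiate with the product rule, d/dx e^(−ax²) = −2ax·e^(−ax²).
State is unnormalized: ∫|φ|² dx = 0.078325, and ∫φ*·(−ħ²/2m · φ'') dx = 1.5401, so ⟨T⟩ = 1.5401 / 0.078325.
⟨T⟩ = 19.663.

19.7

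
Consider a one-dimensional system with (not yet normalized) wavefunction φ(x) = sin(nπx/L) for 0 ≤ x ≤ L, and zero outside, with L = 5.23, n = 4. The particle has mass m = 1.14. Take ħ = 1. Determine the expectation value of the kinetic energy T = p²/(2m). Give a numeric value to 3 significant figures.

2.53

T = −(ħ²/2m) d²/dx², so ⟨T⟩ = −(ħ²/2m) ∫ φ*·φ'' dx / ∫|φ|² dx; with m = 1.14.
d/dx sin(nπx/L) = (nπ/L)·cos(nπx/L) and d²/dx² sin(nπx/L) = −(nπ/L)²·sin(nπx/L); on 0 ≤ x ≤ L, ∫sin²(nπx/L) dx = L/2 and ∫sin(nπx/L)·cos(nπx/L) dx = 0.
State is unnormalized: ∫|φ|² dx = 2.6150, and ∫φ*·(−ħ²/2m · φ'') dx = 6.6215, so ⟨T⟩ = 6.6215 / 2.6150.
⟨T⟩ = 2.5321.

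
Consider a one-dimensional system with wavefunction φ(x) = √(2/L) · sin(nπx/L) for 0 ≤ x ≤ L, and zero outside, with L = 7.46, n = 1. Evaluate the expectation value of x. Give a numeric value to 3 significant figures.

⟨x⟩ = ∫ x·|φ|² dx (integrals over the domain).
With sin²θ = (1 − cos2θ)/2 on 0 ≤ x ≤ L: ∫sin²(nπx/L) dx = L/2, ∫x·sin²(nπx/L) dx = L²/4, ∫x²·sin²(nπx/L) dx = L³·(1/6 − 1/(4n²π²)); higher powers xᵏ the same way, integrating xᵏ·cos(2nπx/L) by parts.
⟨x⟩ = 3.7300.

3.73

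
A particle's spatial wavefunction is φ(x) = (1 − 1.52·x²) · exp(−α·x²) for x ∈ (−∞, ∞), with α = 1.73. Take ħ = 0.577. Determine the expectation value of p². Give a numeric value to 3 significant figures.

p² φ = −ħ² d²φ/dx²; ⟨p²⟩ = −ħ² ∫ φ*·φ'' dx / ∫|φ|² dx.
Expand each integrand as polynomial × e^(−2αx²) and use ∫x^(2j)·e^(−2αx²) dx = (2j−1)!!/(4α)^j · √(π/(2α)), odd powers → 0; here √(π/(2α)) = 0.95288. Differentiate with the product rule, d/dx e^(−αx²) = −2αx·e^(−αx²).
State is unnormalized: ∫|φ|² dx = 0.67219, and ∫φ*·(−ħ² φ'') dx = 0.97529, so ⟨p²⟩ = 0.97529 / 0.67219.
⟨p²⟩ = 1.4509.

1.45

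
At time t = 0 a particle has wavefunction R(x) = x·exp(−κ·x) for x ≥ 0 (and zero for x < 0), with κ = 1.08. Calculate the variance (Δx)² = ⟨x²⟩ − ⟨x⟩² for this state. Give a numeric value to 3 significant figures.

0.643

Compute ⟨x⟩ and ⟨x²⟩ separately, then (Δx)² = ⟨x²⟩ − ⟨x⟩².
Every integrand reduces to terms xʲ·e^(−2κx) on [0, ∞); use ∫₀^∞ xʲ·e^(−2κx) dx = j!/(2κ)^(j+1).
Normalization: ∫|R|² dx = 0.19846.
⟨x⟩ = 1.3889 and ⟨x²⟩ = 2.5720.
(Δx)² = 2.5720 − (1.3889)² = 0.64300.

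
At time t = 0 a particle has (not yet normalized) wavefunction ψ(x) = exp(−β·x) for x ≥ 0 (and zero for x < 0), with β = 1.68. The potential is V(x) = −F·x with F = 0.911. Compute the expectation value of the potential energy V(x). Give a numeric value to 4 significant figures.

-0.2711

⟨V⟩ = ∫ V(x)·|ψ|² dx / ∫|ψ|² dx.
Every integrand reduces to terms xʲ·e^(−2βx) on [0, ∞); use ∫₀^∞ xʲ·e^(−2βx) dx = j!/(2β)^(j+1).
State is unnormalized: ∫|ψ|² dx = 0.29762, and ∫ψ*·V(x)·ψ dx = -0.080694, so ⟨V⟩ = -0.080694 / 0.29762.
⟨V⟩ = -0.27113.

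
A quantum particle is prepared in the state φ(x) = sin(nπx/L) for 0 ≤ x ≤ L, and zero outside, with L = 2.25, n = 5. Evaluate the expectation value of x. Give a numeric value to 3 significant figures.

⟨x⟩ = ∫ x·|φ|² dx / ∫|φ|² dx (integrals over the domain).
With sin²θ = (1 − cos2θ)/2 on 0 ≤ x ≤ L: ∫sin²(nπx/L) dx = L/2, ∫x·sin²(nπx/L) dx = L²/4, ∫x²·sin²(nπx/L) dx = L³·(1/6 − 1/(4n²π²)); higher powers xᵏ the same way, integrating xᵏ·cos(2nπx/L) by parts.
State is unnormalized: ∫|φ|² dx = 1.1250, and ∫φ*·x·φ dx = 1.2656, so ⟨x⟩ = 1.2656 / 1.1250.
⟨x⟩ = 1.1250.

1.13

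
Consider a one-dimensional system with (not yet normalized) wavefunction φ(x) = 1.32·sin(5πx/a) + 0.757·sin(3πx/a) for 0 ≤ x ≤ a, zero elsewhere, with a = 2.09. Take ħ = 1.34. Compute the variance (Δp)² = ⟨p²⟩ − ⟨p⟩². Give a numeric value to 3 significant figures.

Compute ⟨p⟩ and ⟨p²⟩ separately; (Δp)² = ⟨p²⟩ − ⟨p⟩².
d²/dx² sin(jπx/a) = −(jπ/a)²·sin(jπx/a); on 0 ≤ x ≤ a, ∫sin²(jπx/a) dx = a/2 and ∫sin(jπx/a)·sin(lπx/a) dx = 0 for j ≠ l, so only diagonal terms survive in ∫|φ|² and ∫φ·φ″; ∫φ·φ′ dx = [φ²/2] between the walls = 0.
Normalization: ∫|φ|² dx = 2.4196.
⟨p⟩ = 0.0000 and ⟨p²⟩ = 85.362.
(Δp)² = 85.362 − (0.0000)² = 85.362.

85.4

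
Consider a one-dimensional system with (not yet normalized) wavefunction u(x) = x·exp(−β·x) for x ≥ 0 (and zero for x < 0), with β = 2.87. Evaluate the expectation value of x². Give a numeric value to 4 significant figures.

0.3642

⟨x²⟩ = ∫ x²·|u|² dx / ∫|u|² dx (integrals over the domain).
Every integrand reduces to terms xʲ·e^(−2βx) on [0, ∞); use ∫₀^∞ xʲ·e^(−2βx) dx = j!/(2β)^(j+1).
State is unnormalized: ∫|u|² dx = 0.010575, and ∫u*·x²·u dx = 0.0038517, so ⟨x²⟩ = 0.0038517 / 0.010575.
⟨x²⟩ = 0.36421.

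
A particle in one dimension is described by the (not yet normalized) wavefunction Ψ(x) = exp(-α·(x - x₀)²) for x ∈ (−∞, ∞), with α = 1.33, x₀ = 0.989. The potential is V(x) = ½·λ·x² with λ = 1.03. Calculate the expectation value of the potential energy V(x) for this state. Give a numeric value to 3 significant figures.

0.601

⟨V⟩ = ∫ V(x)·|Ψ|² dx / ∫|Ψ|² dx.
Gaussian moments (u = x − x₀): ∫u^(2j)·e^(−2αu²) du = (2j−1)!!/(4α)^j · √(π/(2α)), odd powers integrate to 0; here √(π/(2α)) = 1.0868.
State is unnormalized: ∫|Ψ|² dx = 1.0868, and ∫Ψ*·V(x)·Ψ dx = 0.65264, so ⟨V⟩ = 0.65264 / 1.0868.
⟨V⟩ = 0.60054.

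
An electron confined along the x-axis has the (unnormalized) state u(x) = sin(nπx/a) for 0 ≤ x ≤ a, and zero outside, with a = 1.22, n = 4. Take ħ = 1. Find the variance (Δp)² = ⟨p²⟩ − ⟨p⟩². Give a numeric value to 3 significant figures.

106.

Compute ⟨p⟩ and ⟨p²⟩ separately; (Δp)² = ⟨p²⟩ − ⟨p⟩².
d/dx sin(nπx/a) = (nπ/a)·cos(nπx/a) and d²/dx² sin(nπx/a) = −(nπ/a)²·sin(nπx/a); on 0 ≤ x ≤ a, ∫sin²(nπx/a) dx = a/2 and ∫sin(nπx/a)·cos(nπx/a) dx = 0.
Normalization: ∫|u|² dx = 0.61000.
⟨p⟩ = 0.0000 and ⟨p²⟩ = 106.10.
(Δp)² = 106.10 − (0.0000)² = 106.10.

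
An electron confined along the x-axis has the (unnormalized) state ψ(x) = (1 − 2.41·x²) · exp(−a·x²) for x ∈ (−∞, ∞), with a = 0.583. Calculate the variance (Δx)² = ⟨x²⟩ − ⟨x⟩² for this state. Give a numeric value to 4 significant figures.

2.171

Compute ⟨x⟩ and ⟨x²⟩ separately, then (Δx)² = ⟨x²⟩ − ⟨x⟩².
Expand each integrand as polynomial × e^(−2ax²) and use ∫x^(2j)·e^(−2ax²) dx = (2j−1)!!/(4a)^j · √(π/(2a)), odd powers → 0; here √(π/(2a)) = 1.6414.
Normalization: ∫|ψ|² dx = 3.5080.
⟨x⟩ = 0.0000 and ⟨x²⟩ = 2.1709.
(Δx)² = 2.1709 − (0.0000)² = 2.1709.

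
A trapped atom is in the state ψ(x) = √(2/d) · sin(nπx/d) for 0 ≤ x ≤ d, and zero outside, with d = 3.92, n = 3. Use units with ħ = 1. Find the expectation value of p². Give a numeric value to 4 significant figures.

5.781

p² ψ = −ħ² d²ψ/dx²; ⟨p²⟩ = −ħ² ∫ ψ*·ψ'' dx.
d/dx sin(nπx/d) = (nπ/d)·cos(nπx/d) and d²/dx² sin(nπx/d) = −(nπ/d)²·sin(nπx/d); on 0 ≤ x ≤ d, ∫sin²(nπx/d) dx = d/2 and ∫sin(nπx/d)·cos(nπx/d) dx = 0.
⟨p²⟩ = 5.7806.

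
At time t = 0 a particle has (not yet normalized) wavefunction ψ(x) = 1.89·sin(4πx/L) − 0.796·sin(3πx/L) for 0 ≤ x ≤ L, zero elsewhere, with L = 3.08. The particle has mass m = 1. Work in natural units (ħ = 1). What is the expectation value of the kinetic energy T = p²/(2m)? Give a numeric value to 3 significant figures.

T = −(ħ²/2m) d²/dx², so ⟨T⟩ = −(ħ²/2m) ∫ ψ*·ψ'' dx / ∫|ψ|² dx; with m = 1.
d²/dx² sin(jπx/L) = −(jπ/L)²·sin(jπx/L); on 0 ≤ x ≤ L, ∫sin²(jπx/L) dx = L/2 and ∫sin(jπx/L)·sin(lπx/L) dx = 0 for j ≠ l, so only diagonal terms survive in ∫|ψ|² and ∫ψ·ψ″; ∫ψ·ψ′ dx = [ψ²/2] between the walls = 0.
State is unnormalized: ∫|ψ|² dx = 6.4768, and ∫ψ*·(−ħ²/2m · ψ'') dx = 50.354, so ⟨T⟩ = 50.354 / 6.4768.
⟨T⟩ = 7.7746.

7.77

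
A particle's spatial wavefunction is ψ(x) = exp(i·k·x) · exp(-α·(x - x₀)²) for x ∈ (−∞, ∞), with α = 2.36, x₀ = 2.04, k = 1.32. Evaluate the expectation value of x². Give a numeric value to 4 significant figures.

4.268

⟨x²⟩ = ∫ x²·|ψ|² dx / ∫|ψ|² dx (integrals over the domain).
Gaussian moments (u = x − x₀): ∫u^(2j)·e^(−2αu²) du = (2j−1)!!/(4α)^j · √(π/(2α)), odd powers integrate to 0; here √(π/(2α)) = 0.81584.
State is unnormalized: ∫|ψ|² dx = 0.81584, and ∫ψ*·x²·ψ dx = 3.4816, so ⟨x²⟩ = 3.4816 / 0.81584.
⟨x²⟩ = 4.2675.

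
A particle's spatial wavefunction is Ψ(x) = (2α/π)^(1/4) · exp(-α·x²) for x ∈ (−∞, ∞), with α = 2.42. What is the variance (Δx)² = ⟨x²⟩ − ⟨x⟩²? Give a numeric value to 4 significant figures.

0.1033

Compute ⟨x⟩ and ⟨x²⟩ separately, then (Δx)² = ⟨x²⟩ − ⟨x⟩².
Gaussian moments: ∫x^(2j)·e^(−2αx²) dx = (2j−1)!!/(4α)^j · √(π/(2α)), odd powers integrate to 0; here √(π/(2α)) = 0.80566.
⟨x⟩ = 0.0000 and ⟨x²⟩ = 0.10331.
(Δx)² = 0.10331 − (0.0000)² = 0.10331.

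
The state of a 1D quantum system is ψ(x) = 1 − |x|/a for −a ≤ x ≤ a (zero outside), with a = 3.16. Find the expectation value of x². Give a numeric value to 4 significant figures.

0.9986

⟨x²⟩ = ∫ x²·|ψ|² dx / ∫|ψ|² dx (integrals over the domain).
ψ is even, so ∫ over [−a, a] = 2∫₀ᵃ with ψ = 1 − x/a there: ∫₀ᵃ (1 − x/a)² dx = a/3, ∫₀ᵃ x²(1 − x/a)² dx = a³/30, ∫₀ᵃ x⁴(1 − x/a)² dx = a⁵/105.
State is unnormalized: ∫|ψ|² dx = 2.1067, and ∫ψ*·x²·ψ dx = 2.1036, so ⟨x²⟩ = 2.1036 / 2.1067.
⟨x²⟩ = 0.99856.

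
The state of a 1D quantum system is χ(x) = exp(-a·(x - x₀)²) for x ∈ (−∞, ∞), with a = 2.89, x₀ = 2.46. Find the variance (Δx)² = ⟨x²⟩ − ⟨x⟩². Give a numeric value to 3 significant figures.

Compute ⟨x⟩ and ⟨x²⟩ separately, then (Δx)² = ⟨x²⟩ − ⟨x⟩².
Gaussian moments (u = x − x₀): ∫u^(2j)·e^(−2au²) du = (2j−1)!!/(4a)^j · √(π/(2a)), odd powers integrate to 0; here √(π/(2a)) = 0.73724.
Normalization: ∫|χ|² dx = 0.73724.
⟨x⟩ = 2.4600 and ⟨x²⟩ = 6.1381.
(Δx)² = 6.1381 − (2.4600)² = 0.086505.

0.0865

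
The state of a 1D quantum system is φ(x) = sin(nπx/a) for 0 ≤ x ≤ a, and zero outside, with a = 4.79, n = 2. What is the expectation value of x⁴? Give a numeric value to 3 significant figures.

⟨x⁴⟩ = ∫ x⁴·|φ|² dx / ∫|φ|² dx (integrals over the domain).
With sin²θ = (1 − cos2θ)/2 on 0 ≤ x ≤ a: ∫sin²(nπx/a) dx = a/2, ∫x·sin²(nπx/a) dx = a²/4, ∫x²·sin²(nπx/a) dx = a³·(1/6 − 1/(4n²π²)); higher powers xᵏ the same way, integrating xᵏ·cos(2nπx/a) by parts.
State is unnormalized: ∫|φ|² dx = 2.3950, and ∫φ*·x⁴·φ dx = 221.44, so ⟨x⁴⟩ = 221.44 / 2.3950.
⟨x⁴⟩ = 92.458.

92.5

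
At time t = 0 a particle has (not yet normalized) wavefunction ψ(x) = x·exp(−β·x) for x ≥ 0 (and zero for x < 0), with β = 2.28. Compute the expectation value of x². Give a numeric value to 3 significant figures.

0.577

⟨x²⟩ = ∫ x²·|ψ|² dx / ∫|ψ|² dx (integrals over the domain).
Every integrand reduces to terms xʲ·e^(−2βx) on [0, ∞); use ∫₀^∞ xʲ·e^(−2βx) dx = j!/(2β)^(j+1).
State is unnormalized: ∫|ψ|² dx = 0.021093, and ∫ψ*·x²·ψ dx = 0.012173, so ⟨x²⟩ = 0.012173 / 0.021093.
⟨x²⟩ = 0.57710.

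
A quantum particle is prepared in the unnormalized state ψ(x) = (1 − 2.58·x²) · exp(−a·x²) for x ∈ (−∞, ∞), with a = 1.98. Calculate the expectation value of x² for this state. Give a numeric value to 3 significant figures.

⟨x²⟩ = ∫ x²·|ψ|² dx / ∫|ψ|² dx (integrals over the domain).
Expand each integrand as polynomial × e^(−2ax²) and use ∫x^(2j)·e^(−2ax²) dx = (2j−1)!!/(4a)^j · √(π/(2a)), odd powers → 0; here √(π/(2a)) = 0.89069.
State is unnormalized: ∫|ψ|² dx = 0.59395, and ∫ψ*·x²·ψ dx = 0.071663, so ⟨x²⟩ = 0.071663 / 0.59395.
⟨x²⟩ = 0.12066.

0.121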